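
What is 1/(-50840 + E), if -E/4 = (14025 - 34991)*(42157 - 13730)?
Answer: 1/2383951088 ≈ 4.1947e-10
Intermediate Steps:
E = 2384001928 (E = -4*(14025 - 34991)*(42157 - 13730) = -(-83864)*28427 = -4*(-596000482) = 2384001928)
1/(-50840 + E) = 1/(-50840 + 2384001928) = 1/2383951088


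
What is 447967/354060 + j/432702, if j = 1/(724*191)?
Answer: 744567983584081/588484732724280 ≈ 1.2652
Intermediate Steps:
j = 1/138284 ≈ 7.2315e-6
447967/354060 + j/432702 = 447967/354060 + (1/138284)/432702 = 447967*(1/354060) + (1/138284)*(1/432702) = 447967/354060 + 1/59835763368 = 744567983584081/588484732724280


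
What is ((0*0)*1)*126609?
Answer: 0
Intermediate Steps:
((0*0)*1)*126609 = (0*1)*126609 = 0*126609 = 0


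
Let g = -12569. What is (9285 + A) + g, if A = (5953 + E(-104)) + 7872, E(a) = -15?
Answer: 10526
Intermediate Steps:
A = 13810 (A = (5953 - 15) + 7872 = 5938 + 7872 = 13810)
(9285 + A) + g = (9285 + 13810) - 12569 = 23095 - 12569 = 10526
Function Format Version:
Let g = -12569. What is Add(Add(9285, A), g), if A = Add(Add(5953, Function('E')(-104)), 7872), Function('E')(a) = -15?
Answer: 10526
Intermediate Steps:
A = 13810 (A = Add(Add(5953, -15), 7872) = Add(5938, 7872) = 13810)
Add(Add(9285, A), g) = Add(Add(9285, 13810), -12569) = Add(23095, -12569) = 10526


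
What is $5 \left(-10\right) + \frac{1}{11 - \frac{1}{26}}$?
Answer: $- \frac{14224}{285} \approx -49.909$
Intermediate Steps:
$5 \left(-10\right) + \frac{1}{11 - \frac{1}{26}} = -50 + \frac{1}{11 - \frac{1}{26}} = -50 + \frac{1}{\frac{285}{26}} = -50 + \frac{26}{285} = - \frac{14224}{285}$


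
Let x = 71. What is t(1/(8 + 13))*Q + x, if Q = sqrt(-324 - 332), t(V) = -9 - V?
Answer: 71 - 760*I*sqrt(41)/21 ≈ 71.0 - 231.73*I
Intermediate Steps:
Q = 4*I*sqrt(41) (Q = sqrt(-656) = 4*I*sqrt(41) ≈ 25.612*I)
t(1/(8 + 13))*Q + x = (-9 - 1/(8 + 13))*(4*I*sqrt(41)) + 71 = (-9 - 1/21)*(4*I*sqrt(41)) + 71 = -760*I*sqrt(41)/21 + 71 = 71 - 760*I*sqrt(41)/21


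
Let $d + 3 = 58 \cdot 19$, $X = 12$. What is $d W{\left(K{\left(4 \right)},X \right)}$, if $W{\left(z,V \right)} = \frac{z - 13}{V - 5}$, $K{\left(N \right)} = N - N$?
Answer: $-2041$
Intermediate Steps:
$K{\left(N \right)} = 0$
$W{\left(z,V \right)} = \frac{-13 + z}{-5 + V}$
$d = 1099$ ($d = -3 + 58 \cdot 19 = -3 + 1102 = 1099$)
$d W{\left(K{\left(4 \right)},X \right)} = 1099 \frac{-13 + 0}{-5 + 12} = 1099 \cdot \frac{1}{7} \left(-13\right) = 1099 \left(- \frac{13}{7}\right) = -2041$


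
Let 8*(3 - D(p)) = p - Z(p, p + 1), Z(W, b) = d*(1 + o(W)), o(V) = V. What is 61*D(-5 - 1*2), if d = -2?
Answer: 2623/8 ≈ 327.88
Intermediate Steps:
Z(W, b) = -2 - 2*W (Z(W, b) = -2*(1 + W) = -2 - 2*W)
D(p) = 11/4 - 3*p/8 (D(p) = 3 - (p - (-2 - 2*p))/8 = 3 - (p + (2 + 2*p))/8 = 3 - (2 + 3*p)/8 = 3 + (-¼ - 3*p/8) = 11/4 - 3*p/8)
61*D(-5 - 1*2) = 61*(11/4 - 3*(-5 - 1*2)/8) = 61*(11/4 - 3*(-5 - 2)/8) = 61*(11/4 - 3/8*(-7)) = 61*(11/4 + 21/8) = 61*(43/8) = 2623/8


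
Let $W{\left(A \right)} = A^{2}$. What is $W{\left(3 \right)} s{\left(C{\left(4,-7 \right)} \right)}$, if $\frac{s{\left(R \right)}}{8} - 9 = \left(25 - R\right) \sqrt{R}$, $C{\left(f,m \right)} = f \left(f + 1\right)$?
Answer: $648 + 720 \sqrt{5} \approx 2258.0$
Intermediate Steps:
$C{\left(f,m \right)} = f \left(1 + f\right)$
$s{\left(R \right)} = 72 + 8 \sqrt{R} \left(25 - R\right)$ ($s{\left(R \right)} = 72 + 8 \left(25 - R\right) \sqrt{R} = 72 + 8 \sqrt{R} \left(25 - R\right)$)
$W{\left(3 \right)} s{\left(C{\left(4,-7 \right)} \right)} = 3^{2} \left(72 - 8 \left(4 \left(1 + 4\right)\right)^{\frac{3}{2}} + 200 \sqrt{4 \left(1 + 4\right)}\right) = 9 \left(72 - 8 \left(4 \cdot 5\right)^{\frac{3}{2}} + 200 \sqrt{4 \cdot 5}\right) = 9 \left(72 - 8 \cdot 20^{\frac{3}{2}} + 200 \sqrt{20}\right) = 9 \left(72 - 8 \cdot 40 \sqrt{5} + 200 \cdot 2 \sqrt{5}\right) = 9 \left(72 - 320 \sqrt{5} + 400 \sqrt{5}\right) = 9 \left(72 + 80 \sqrt{5}\right) = 648 + 720 \sqrt{5}$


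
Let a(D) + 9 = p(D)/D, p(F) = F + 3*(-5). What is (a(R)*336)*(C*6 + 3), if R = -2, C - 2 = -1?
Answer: -1512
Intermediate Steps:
C = 1 (C = 2 - 1 = 1)
p(F) = -15 + F (p(F) = F - 15 = -15 + F)
a(D) = -9 + (-15 + D)/D
(a(R)*336)*(C*6 + 3) = ((-8 - 15/(-2))*336)*(1*6 + 3) = ((-8 - 15*(-1/2))*336)*(6 + 3) = ((-8 + 15/2)*336)*9 = -1/2*336*9 = -168*9 = -1512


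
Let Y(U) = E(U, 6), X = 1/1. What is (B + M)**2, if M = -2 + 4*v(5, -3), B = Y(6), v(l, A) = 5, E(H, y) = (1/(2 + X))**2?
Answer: 26569/81 ≈ 328.01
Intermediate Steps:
X = 1
E(H, y) = 1/9 (E(H, y) = (1/(2 + 1))**2 = (1/3)**2 = 1/9)
Y(U) = 1/9
B = 1/9 ≈ 0.11111
M = 18 (M = -2 + 4*5 = -2 + 20 = 18)
(B + M)**2 = (1/9 + 18)**2 = (163/9)**2 = 26569/81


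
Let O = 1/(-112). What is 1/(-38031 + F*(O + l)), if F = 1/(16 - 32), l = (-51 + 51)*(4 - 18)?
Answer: -1792/68151551 ≈ -2.6294e-5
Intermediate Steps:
O = -1/112 ≈ -0.0089286
l = 0 (l = 0*(-14) = 0)
F = -1/16 (F = 1/(-16) = -1/16 ≈ -0.062500)
1/(-38031 + F*(O + l)) = 1/(-38031 - (-1/112 + 0)/16) = 1/(-38031 - 1/16*(-1/112)) = 1/(-38031 + 1/1792) = 1/(-68151551/1792) = -1792/68151551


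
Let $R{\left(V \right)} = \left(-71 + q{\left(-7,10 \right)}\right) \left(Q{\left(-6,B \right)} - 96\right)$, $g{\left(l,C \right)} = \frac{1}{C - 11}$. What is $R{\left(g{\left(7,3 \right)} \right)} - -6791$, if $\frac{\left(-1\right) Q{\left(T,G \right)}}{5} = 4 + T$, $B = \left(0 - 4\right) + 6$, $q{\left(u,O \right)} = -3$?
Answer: $13155$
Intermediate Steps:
$g{\left(l,C \right)} = \frac{1}{-11 + C}$
$B = 2$ ($B = -4 + 6 = 2$)
$Q{\left(T,G \right)} = -20 - 5 T$ ($Q{\left(T,G \right)} = - 5 \left(4 + T\right) = -20 - 5 T$)
$R{\left(V \right)} = 6364$ ($R{\left(V \right)} = \left(-71 - 3\right) \left(\left(-20 - -30\right) - 96\right) = - 74 \left(\left(-20 + 30\right) - 96\right) = - 74 \left(10 - 96\right) = \left(-74\right) \left(-86\right) = 6364$)
$R{\left(g{\left(7,3 \right)} \right)} - -6791 = 6364 - -6791 = 6364 + 6791 = 13155$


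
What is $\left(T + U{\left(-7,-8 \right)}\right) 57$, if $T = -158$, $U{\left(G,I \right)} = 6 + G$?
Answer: $-9063$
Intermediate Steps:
$\left(T + U{\left(-7,-8 \right)}\right) 57 = \left(-158 + \left(6 - 7\right)\right) 57 = \left(-158 - 1\right) 57 = \left(-159\right) 57 = -9063$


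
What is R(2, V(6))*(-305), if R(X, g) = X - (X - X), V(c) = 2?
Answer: -610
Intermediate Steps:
R(X, g) = X (R(X, g) = X - 1*0 = X + 0 = X)
R(2, V(6))*(-305) = 2*(-305) = -610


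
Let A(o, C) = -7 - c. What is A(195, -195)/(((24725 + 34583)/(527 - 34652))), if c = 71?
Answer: 1330875/29654 ≈ 44.880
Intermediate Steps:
A(o, C) = -78 (A(o, C) = -7 - 1*71 = -7 - 71 = -78)
A(195, -195)/(((24725 + 34583)/(527 - 34652))) = -78*(527 - 34652)/(24725 + 34583) = -78/(59308/(-34125)) = -78/(59308*(-1/34125)) = -78/(-59308/34125) = -78*(-34125/59308) = 1330875/29654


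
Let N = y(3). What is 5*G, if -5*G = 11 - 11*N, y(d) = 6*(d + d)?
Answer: 385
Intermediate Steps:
y(d) = 12*d (y(d) = 6*(2*d) = 12*d)
N = 36 (N = 12*3 = 36)
G = 77 (G = -(11 - 11*36)/5 = -(11 - 396)/5 = -⅕*(-385) = 77)
5*G = 5*77 = 385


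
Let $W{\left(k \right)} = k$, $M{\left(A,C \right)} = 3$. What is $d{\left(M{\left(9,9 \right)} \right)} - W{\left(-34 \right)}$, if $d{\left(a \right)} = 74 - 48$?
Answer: $60$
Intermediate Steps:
$d{\left(a \right)} = 26$ ($d{\left(a \right)} = 74 - 48 = 26$)
$d{\left(M{\left(9,9 \right)} \right)} - W{\left(-34 \right)} = 26 - -34 = 26 + 34 = 60$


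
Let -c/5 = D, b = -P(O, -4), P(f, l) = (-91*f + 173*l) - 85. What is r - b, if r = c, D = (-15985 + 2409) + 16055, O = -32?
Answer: -10260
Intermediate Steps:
P(f, l) = -85 - 91*f + 173*l
D = 2479 (D = -13576 + 16055 = 2479)
b = -2135 (b = -(-85 - 91*(-32) + 173*(-4)) = -(-85 + 2912 - 692) = -1*2135 = -2135)
c = -12395 (c = -5*2479 = -12395)
r = -12395
r - b = -12395 - 1*(-2135) = -12395 + 2135 = -10260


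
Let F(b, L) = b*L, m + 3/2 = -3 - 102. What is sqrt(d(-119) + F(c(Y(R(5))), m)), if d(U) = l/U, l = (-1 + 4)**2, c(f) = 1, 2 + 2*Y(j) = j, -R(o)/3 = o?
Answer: I*sqrt(6036870)/238 ≈ 10.324*I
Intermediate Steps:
R(o) = -3*o
Y(j) = -1 + j/2
l = 9 (l = 3**2 = 9)
m = -213/2 (m = -3/2 + (-3 - 102) = -3/2 - 105 = -213/2 ≈ -106.50)
F(b, L) = L*b
d(U) = 9/U
sqrt(d(-119) + F(c(Y(R(5))), m)) = sqrt(9/(-119) - 213/2*1) = sqrt(9*(-1/119) - 213/2) = sqrt(-9/119 - 213/2) = sqrt(-25365/238) = I*sqrt(6036870)/238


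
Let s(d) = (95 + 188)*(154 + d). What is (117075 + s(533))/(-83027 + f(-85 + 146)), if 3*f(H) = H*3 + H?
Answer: -934488/248837 ≈ -3.7554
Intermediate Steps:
f(H) = 4*H/3 (f(H) = (H*3 + H)/3 = (3*H + H)/3 = (4*H)/3 = 4*H/3)
s(d) = 43582 + 283*d (s(d) = 283*(154 + d) = 43582 + 283*d)
(117075 + s(533))/(-83027 + f(-85 + 146)) = (117075 + (43582 + 283*533))/(-83027 + 4*(-85 + 146)/3) = (117075 + (43582 + 150839))/(-83027 + (4/3)*61) = (117075 + 194421)/(-83027 + 244/3) = 311496/(-248837/3) = 311496*(-3/248837) = -934488/248837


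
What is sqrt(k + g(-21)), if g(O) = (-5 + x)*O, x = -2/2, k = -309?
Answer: I*sqrt(183) ≈ 13.528*I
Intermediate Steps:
x = -1 (x = -2*1/2 = -1)
g(O) = -6*O (g(O) = (-5 - 1)*O = -6*O)
sqrt(k + g(-21)) = sqrt(-309 - 6*(-21)) = sqrt(-309 + 126) = sqrt(-183) = I*sqrt(183)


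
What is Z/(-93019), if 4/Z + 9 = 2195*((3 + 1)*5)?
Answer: -4/4082696929 ≈ -9.7974e-10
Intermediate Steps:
Z = 4/43891 (Z = 4/(-9 + 2195*((3 + 1)*5)) = 4/(-9 + 2195*(4*5)) = 4/(-9 + 2195*20) = 4/(-9 + 43900) = 4/43891 ≈ 9.1135e-5)
Z/(-93019) = (4/43891)/(-93019) = (4/43891)*(-1/93019) = -4/4082696929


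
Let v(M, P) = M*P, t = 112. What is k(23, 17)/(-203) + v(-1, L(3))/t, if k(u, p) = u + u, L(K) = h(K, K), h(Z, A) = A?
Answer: -823/3248 ≈ -0.25339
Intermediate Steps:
L(K) = K
k(u, p) = 2*u
k(23, 17)/(-203) + v(-1, L(3))/t = (2*23)/(-203) - 1*3/112 = 46*(-1/203) - 3*1/112 = -46/203 - 3/112 = -823/3248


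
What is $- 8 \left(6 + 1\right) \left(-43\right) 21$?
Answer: $50568$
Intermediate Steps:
$- 8 \left(6 + 1\right) \left(-43\right) 21 = \left(-8\right) 7 \left(-43\right) 21 = \left(-56\right) \left(-43\right) 21 = 2408 \cdot 21 = 50568$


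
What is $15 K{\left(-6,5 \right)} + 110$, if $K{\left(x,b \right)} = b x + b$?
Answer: $-265$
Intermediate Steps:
$K{\left(x,b \right)} = b + b x$
$15 K{\left(-6,5 \right)} + 110 = 15 \cdot 5 \left(1 - 6\right) + 110 = 15 \cdot 5 \left(-5\right) + 110 = 15 \left(-25\right) + 110 = -375 + 110 = -265$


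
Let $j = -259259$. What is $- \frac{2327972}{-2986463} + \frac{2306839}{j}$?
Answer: $- \frac{169884908857}{20926146241} \approx -8.1183$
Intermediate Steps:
$- \frac{2327972}{-2986463} + \frac{2306839}{j} = - \frac{2327972}{-2986463} + \frac{2306839}{-259259} = \left(-2327972\right) \left(- \frac{1}{2986463}\right) + 2306839 \left(- \frac{1}{259259}\right) = \frac{2327972}{2986463} - \frac{62347}{7007} = - \frac{169884908857}{20926146241}$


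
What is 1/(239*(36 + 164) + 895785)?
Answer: 1/943585 ≈ 1.0598e-6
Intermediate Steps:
1/(239*(36 + 164) + 895785) = 1/(239*200 + 895785) = 1/(47800 + 895785) = 1/943585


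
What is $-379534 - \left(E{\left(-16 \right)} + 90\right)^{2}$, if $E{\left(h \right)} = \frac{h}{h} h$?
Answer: $-385010$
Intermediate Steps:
$E{\left(h \right)} = h$ ($E{\left(h \right)} = 1 h = h$)
$-379534 - \left(E{\left(-16 \right)} + 90\right)^{2} = -379534 - \left(-16 + 90\right)^{2} = -379534 - 74^{2} = -379534 - 5476 = -385010$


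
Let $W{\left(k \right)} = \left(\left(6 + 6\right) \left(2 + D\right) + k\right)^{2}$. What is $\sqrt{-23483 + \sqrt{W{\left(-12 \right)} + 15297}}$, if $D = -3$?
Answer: $\sqrt{-23483 + \sqrt{15873}} \approx 152.83 i$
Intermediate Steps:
$W{\left(k \right)} = \left(-12 + k\right)^{2}$ ($W{\left(k \right)} = \left(\left(6 + 6\right) \left(2 - 3\right) + k\right)^{2} = \left(12 \left(-1\right) + k\right)^{2} = \left(-12 + k\right)^{2}$)
$\sqrt{-23483 + \sqrt{W{\left(-12 \right)} + 15297}} = \sqrt{-23483 + \sqrt{\left(-12 - 12\right)^{2} + 15297}} = \sqrt{-23483 + \sqrt{\left(-24\right)^{2} + 15297}} = \sqrt{-23483 + \sqrt{576 + 15297}} = \sqrt{-23483 + \sqrt{15873}}$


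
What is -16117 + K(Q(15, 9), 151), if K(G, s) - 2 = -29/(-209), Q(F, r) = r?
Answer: -3368006/209 ≈ -16115.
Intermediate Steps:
K(G, s) = 447/209 (K(G, s) = 2 - 29/(-209) = 2 - 29*(-1/209) = 2 + 29/209 = 447/209)
-16117 + K(Q(15, 9), 151) = -16117 + 447/209 = -3368006/209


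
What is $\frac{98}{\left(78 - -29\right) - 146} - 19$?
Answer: $- \frac{839}{39} \approx -21.513$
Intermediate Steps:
$\frac{98}{\left(78 - -29\right) - 146} - 19 = \frac{98}{\left(78 + 29\right) - 146} - 19 = \frac{98}{107 - 146} - 19 = \frac{98}{-39} - 19 = 98 \left(- \frac{1}{39}\right) - 19 = - \frac{98}{39} - 19 = - \frac{839}{39}$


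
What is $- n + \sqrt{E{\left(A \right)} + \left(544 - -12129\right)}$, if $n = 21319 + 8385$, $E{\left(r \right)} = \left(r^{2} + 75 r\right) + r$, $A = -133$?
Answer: $-29704 + \sqrt{20254} \approx -29562.0$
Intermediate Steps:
$E{\left(r \right)} = r^{2} + 76 r$
$n = 29704$
$- n + \sqrt{E{\left(A \right)} + \left(544 - -12129\right)} = \left(-1\right) 29704 + \sqrt{- 133 \left(76 - 133\right) + \left(544 - -12129\right)} = -29704 + \sqrt{\left(-133\right) \left(-57\right) + \left(544 + 12129\right)} = -29704 + \sqrt{7581 + 12673} = -29704 + \sqrt{20254}$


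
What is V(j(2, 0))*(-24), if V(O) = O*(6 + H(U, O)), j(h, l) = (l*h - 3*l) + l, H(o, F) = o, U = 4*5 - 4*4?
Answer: 0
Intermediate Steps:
U = 4 (U = 20 - 16 = 4)
j(h, l) = -2*l + h*l (j(h, l) = (h*l - 3*l) + l = (-3*l + h*l) + l = -2*l + h*l)
V(O) = 10*O (V(O) = O*(6 + 4) = O*10 = 10*O)
V(j(2, 0))*(-24) = (10*(0*(-2 + 2)))*(-24) = (10*(0*0))*(-24) = (10*0)*(-24) = 0*(-24) = 0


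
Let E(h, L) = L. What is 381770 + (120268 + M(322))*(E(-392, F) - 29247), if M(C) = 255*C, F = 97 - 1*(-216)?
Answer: -5855223282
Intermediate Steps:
F = 313 (F = 97 + 216 = 313)
381770 + (120268 + M(322))*(E(-392, F) - 29247) = 381770 + (120268 + 255*322)*(313 - 29247) = 381770 + (120268 + 82110)*(-28934) = 381770 + 202378*(-28934) = 381770 - 5855605052 = -5855223282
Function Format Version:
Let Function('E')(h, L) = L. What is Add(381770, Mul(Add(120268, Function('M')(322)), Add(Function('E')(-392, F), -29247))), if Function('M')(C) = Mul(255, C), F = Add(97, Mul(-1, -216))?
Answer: -5855223282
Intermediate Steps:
F = 313 (F = Add(97, 216) = 313)
Add(381770, Mul(Add(120268, Function('M')(322)), Add(Function('E')(-392, F), -29247))) = Add(381770, Mul(Add(120268, Mul(255, 322)), Add(313, -29247))) = Add(381770, Mul(Add(120268, 82110), -28934)) = Add(381770, Mul(202378, -28934)) = Add(381770, -5855605052) = -5855223282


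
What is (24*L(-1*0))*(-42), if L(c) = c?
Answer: 0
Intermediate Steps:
(24*L(-1*0))*(-42) = (24*(-1*0))*(-42) = (24*0)*(-42) = 0*(-42) = 0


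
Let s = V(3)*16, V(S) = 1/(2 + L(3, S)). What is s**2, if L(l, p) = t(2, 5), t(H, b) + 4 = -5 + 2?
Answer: 256/25 ≈ 10.240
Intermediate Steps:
t(H, b) = -7 (t(H, b) = -4 + (-5 + 2) = -4 - 3 = -7)
L(l, p) = -7
V(S) = -1/5 (V(S) = 1/(2 - 7) = 1/(-5) = -1/5)
s = -16/5 (s = -1/5*16 = -16/5 ≈ -3.2000)
s**2 = (-16/5)**2 = 256/25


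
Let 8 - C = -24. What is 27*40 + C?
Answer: 1112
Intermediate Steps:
C = 32 (C = 8 - 1*(-24) = 8 + 24 = 32)
27*40 + C = 27*40 + 32 = 1080 + 32 = 1112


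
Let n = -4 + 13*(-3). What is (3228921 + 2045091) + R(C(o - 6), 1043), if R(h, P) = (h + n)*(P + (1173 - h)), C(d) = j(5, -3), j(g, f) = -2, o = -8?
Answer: 5174202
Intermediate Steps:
n = -43 (n = -4 - 39 = -43)
C(d) = -2
R(h, P) = (-43 + h)*(1173 + P - h) (R(h, P) = (h - 43)*(P + (1173 - h)) = (-43 + h)*(1173 + P - h))
(3228921 + 2045091) + R(C(o - 6), 1043) = (3228921 + 2045091) + (-50439 - 1*(-2)² - 43*1043 + 1216*(-2) + 1043*(-2)) = 5274012 + (-50439 - 1*4 - 44849 - 2432 - 2086) = 5274012 + (-50439 - 4 - 44849 - 2432 - 2086) = 5274012 - 99810 = 5174202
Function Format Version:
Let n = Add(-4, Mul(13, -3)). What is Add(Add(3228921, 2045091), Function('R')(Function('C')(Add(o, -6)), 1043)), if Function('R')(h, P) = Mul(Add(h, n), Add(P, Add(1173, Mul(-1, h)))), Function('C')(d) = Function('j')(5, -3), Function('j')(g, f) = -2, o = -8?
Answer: 5174202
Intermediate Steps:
n = -43 (n = Add(-4, -39) = -43)
Function('C')(d) = -2
Function('R')(h, P) = Mul(Add(-43, h), Add(1173, P, Mul(-1, h))) (Function('R')(h, P) = Mul(Add(h, -43), Add(P, Add(1173, Mul(-1, h)))) = Mul(Add(-43, h), Add(1173, P, Mul(-1, h))))
Add(Add(3228921, 2045091), Function('R')(Function('C')(Add(o, -6)), 1043)) = Add(Add(3228921, 2045091), Add(-50439, Mul(-1, Pow(-2, 2)), Mul(-43, 1043), Mul(1216, -2), Mul(1043, -2))) = Add(5274012, Add(-50439, Mul(-1, 4), -44849, -2432, -2086)) = Add(5274012, Add(-50439, -4, -44849, -2432, -2086)) = Add(5274012, -99810) = 5174202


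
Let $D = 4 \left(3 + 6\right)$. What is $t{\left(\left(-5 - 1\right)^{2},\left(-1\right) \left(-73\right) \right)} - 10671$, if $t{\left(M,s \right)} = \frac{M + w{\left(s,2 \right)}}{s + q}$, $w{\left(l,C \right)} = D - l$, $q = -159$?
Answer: $- \frac{917705}{86} \approx -10671.0$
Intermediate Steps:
$D = 36$ ($D = 4 \cdot 9 = 36$)
$w{\left(l,C \right)} = 36 - l$
$t{\left(M,s \right)} = \frac{36 + M - s}{-159 + s}$ ($t{\left(M,s \right)} = \frac{M - \left(-36 + s\right)}{s - 159} = \frac{36 + M - s}{-159 + s}$)
$t{\left(\left(-5 - 1\right)^{2},\left(-1\right) \left(-73\right) \right)} - 10671 = \frac{36 + \left(-5 - 1\right)^{2} - \left(-1\right) \left(-73\right)}{-159 - -73} - 10671 = \frac{36 + \left(-6\right)^{2} - 73}{-159 + 73} - 10671 = \frac{36 + 36 - 73}{-86} - 10671 = \left(- \frac{1}{86}\right) \left(-1\right) - 10671 = \frac{1}{86} - 10671 = - \frac{917705}{86}$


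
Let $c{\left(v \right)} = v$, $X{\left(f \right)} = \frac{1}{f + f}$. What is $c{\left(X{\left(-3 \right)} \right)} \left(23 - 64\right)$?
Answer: $\frac{41}{6} \approx 6.8333$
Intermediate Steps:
$X{\left(f \right)} = \frac{1}{2 f}$
$c{\left(X{\left(-3 \right)} \right)} \left(23 - 64\right) = \frac{1}{2 \left(-3\right)} \left(23 - 64\right) = \frac{1}{2} \left(- \frac{1}{3}\right) \left(23 - 64\right) = \left(- \frac{1}{6}\right) \left(-41\right) = \frac{41}{6}$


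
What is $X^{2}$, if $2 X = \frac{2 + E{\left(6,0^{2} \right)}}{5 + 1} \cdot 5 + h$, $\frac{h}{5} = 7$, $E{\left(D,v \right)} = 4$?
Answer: $400$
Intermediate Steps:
$h = 35$ ($h = 5 \cdot 7 = 35$)
$X = 20$ ($X = \frac{\frac{2 + 4}{5 + 1} \cdot 5 + 35}{2} = \frac{\frac{6}{6} \cdot 5 + 35}{2} = \frac{6 \cdot \frac{1}{6} \cdot 5 + 35}{2} = \frac{1 \cdot 5 + 35}{2} = \frac{5 + 35}{2} = \frac{1}{2} \cdot 40 = 20$)
$X^{2} = 20^{2} = 400$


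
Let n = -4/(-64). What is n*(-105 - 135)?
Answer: -15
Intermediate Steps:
n = 1/16 (n = -4*(-1/64) = 1/16 ≈ 0.062500)
n*(-105 - 135) = (-105 - 135)/16 = (1/16)*(-240) = -15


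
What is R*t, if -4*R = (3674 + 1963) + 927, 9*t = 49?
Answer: -26803/3 ≈ -8934.3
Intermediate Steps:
t = 49/9 (t = (1/9)*49 = 49/9 ≈ 5.4444)
R = -1641 (R = -((3674 + 1963) + 927)/4 = -(5637 + 927)/4 = -1/4*6564 = -1641)
R*t = -1641*49/9 = -26803/3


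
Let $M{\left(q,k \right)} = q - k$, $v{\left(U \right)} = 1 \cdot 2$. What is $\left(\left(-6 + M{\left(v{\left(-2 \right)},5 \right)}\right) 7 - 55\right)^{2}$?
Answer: $13924$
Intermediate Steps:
$v{\left(U \right)} = 2$
$\left(\left(-6 + M{\left(v{\left(-2 \right)},5 \right)}\right) 7 - 55\right)^{2} = \left(\left(-6 + \left(2 - 5\right)\right) 7 - 55\right)^{2} = \left(\left(-6 - 3\right) 7 - 55\right)^{2} = \left(\left(-9\right) 7 - 55\right)^{2} = \left(-63 - 55\right)^{2} = \left(-118\right)^{2} = 13924$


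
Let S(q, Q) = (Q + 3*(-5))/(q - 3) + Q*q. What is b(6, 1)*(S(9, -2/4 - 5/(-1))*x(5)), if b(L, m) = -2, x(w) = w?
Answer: -775/2 ≈ -387.50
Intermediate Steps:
S(q, Q) = Q*q + (-15 + Q)/(-3 + q) (S(q, Q) = (Q - 15)/(-3 + q) + Q*q = (-15 + Q)/(-3 + q) + Q*q = Q*q + (-15 + Q)/(-3 + q))
b(6, 1)*(S(9, -2/4 - 5/(-1))*x(5)) = -2*(-15 + (-2/4 - 5/(-1)) + (-2/4 - 5/(-1))*9² - 3*(-2/4 - 5/(-1))*9)/(-3 + 9)*5 = -2*(-15 + (-2*¼ - 5*(-1)) + (-2*¼ - 5*(-1))*81 - 3*(-2*¼ - 5*(-1))*9)/6*5 = -2*(-15 + (-½ + 5) + (-½ + 5)*81 - 3*(-½ + 5)*9)/6*5 = -2*(-15 + 9/2 + (9/2)*81 - 3*9/2*9)/6*5 = -2*(-15 + 9/2 + 729/2 - 243/2)/6*5 = -2*(⅙)*(465/2)*5 = -155*5/2 = -2*775/4 = -775/2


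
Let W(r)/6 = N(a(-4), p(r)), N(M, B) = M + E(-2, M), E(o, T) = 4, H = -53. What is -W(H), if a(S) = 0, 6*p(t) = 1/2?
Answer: -24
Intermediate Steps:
p(t) = 1/12 (p(t) = (1/6)/2 = (1/6)*(1/2) = 1/12)
N(M, B) = 4 + M (N(M, B) = M + 4 = 4 + M)
W(r) = 24 (W(r) = 6*(4 + 0) = 6*4 = 24)
-W(H) = -1*24 = -24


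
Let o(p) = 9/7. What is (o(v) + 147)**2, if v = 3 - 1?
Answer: 1077444/49 ≈ 21989.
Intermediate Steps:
v = 2
o(p) = 9/7 (o(p) = 9*(1/7) = 9/7)
(o(v) + 147)**2 = (9/7 + 147)**2 = (1038/7)**2 = 1077444/49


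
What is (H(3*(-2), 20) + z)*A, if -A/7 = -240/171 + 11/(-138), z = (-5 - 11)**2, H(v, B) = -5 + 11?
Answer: 3566213/1311 ≈ 2720.2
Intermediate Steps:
H(v, B) = 6
z = 256 (z = (-16)**2 = 256)
A = 27223/2622 (A = -7*(-240/171 + 11/(-138)) = -7*(-240*1/171 + 11*(-1/138)) = -7*(-80/57 - 11/138) = -7*(-3889/2622) = 27223/2622 ≈ 10.383)
(H(3*(-2), 20) + z)*A = (6 + 256)*(27223/2622) = 262*(27223/2622) = 3566213/1311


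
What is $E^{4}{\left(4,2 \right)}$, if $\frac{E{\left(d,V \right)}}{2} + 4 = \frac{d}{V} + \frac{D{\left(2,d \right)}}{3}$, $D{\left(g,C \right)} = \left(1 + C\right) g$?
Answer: $\frac{4096}{81} \approx 50.568$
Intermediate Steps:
$D{\left(g,C \right)} = g \left(1 + C\right)$
$E{\left(d,V \right)} = - \frac{20}{3} + \frac{4 d}{3} + \frac{2 d}{V}$ ($E{\left(d,V \right)} = -8 + 2 \left(\frac{d}{V} + \frac{2 \left(1 + d\right)}{3}\right) = -8 + 2 \left(\frac{d}{V} + \left(2 + 2 d\right) \frac{1}{3}\right) = -8 + 2 \left(\frac{d}{V} + \left(\frac{2}{3} + \frac{2 d}{3}\right)\right) = -8 + 2 \left(\frac{2}{3} + \frac{2 d}{3} + \frac{d}{V}\right) = -8 + \left(\frac{4}{3} + \frac{4 d}{3} + \frac{2 d}{V}\right) = - \frac{20}{3} + \frac{4 d}{3} + \frac{2 d}{V}$)
$E^{4}{\left(4,2 \right)} = \left(\frac{2 \left(3 \cdot 4 + 2 \cdot 2 \left(-5 + 4\right)\right)}{3 \cdot 2}\right)^{4} = \left(\frac{2}{3} \cdot \frac{1}{2} \left(12 + 2 \cdot 2 \left(-1\right)\right)\right)^{4} = \left(\frac{2}{3} \cdot \frac{1}{2} \left(12 - 4\right)\right)^{4} = \left(\frac{2}{3} \cdot \frac{1}{2} \cdot 8\right)^{4} = \left(\frac{8}{3}\right)^{4} = \frac{4096}{81}$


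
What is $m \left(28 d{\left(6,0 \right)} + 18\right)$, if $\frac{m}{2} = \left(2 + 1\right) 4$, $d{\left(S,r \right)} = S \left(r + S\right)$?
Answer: $24624$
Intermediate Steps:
$d{\left(S,r \right)} = S \left(S + r\right)$
$m = 24$ ($m = 2 \left(2 + 1\right) 4 = 2 \cdot 3 \cdot 4 = 2 \cdot 12 = 24$)
$m \left(28 d{\left(6,0 \right)} + 18\right) = 24 \left(28 \cdot 6 \left(6 + 0\right) + 18\right) = 24 \left(28 \cdot 6 \cdot 6 + 18\right) = 24 \left(28 \cdot 36 + 18\right) = 24 \left(1008 + 18\right) = 24 \cdot 1026 = 24624$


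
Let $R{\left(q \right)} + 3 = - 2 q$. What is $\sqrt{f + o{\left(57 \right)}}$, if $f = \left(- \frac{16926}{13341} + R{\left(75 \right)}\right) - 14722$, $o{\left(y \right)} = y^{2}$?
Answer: $\frac{4 i \sqrt{14371165338}}{4447} \approx 107.83 i$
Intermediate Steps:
$R{\left(q \right)} = -3 - 2 q$
$f = - \frac{66154767}{4447}$ ($f = \left(- \frac{16926}{13341} - 153\right) - 14722 = \left(\left(-16926\right) \frac{1}{13341} - 153\right) - 14722 = \left(- \frac{5642}{4447} - 153\right) - 14722 = - \frac{686033}{4447} - 14722 = - \frac{66154767}{4447} \approx -14876.0$)
$\sqrt{f + o{\left(57 \right)}} = \sqrt{- \frac{66154767}{4447} + 57^{2}} = \sqrt{- \frac{66154767}{4447} + 3249} = \sqrt{- \frac{51706464}{4447}} = \frac{4 i \sqrt{14371165338}}{4447}$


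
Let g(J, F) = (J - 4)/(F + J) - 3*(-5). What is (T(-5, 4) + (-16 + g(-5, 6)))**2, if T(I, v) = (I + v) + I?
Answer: 256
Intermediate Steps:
T(I, v) = v + 2*I
g(J, F) = 15 + (-4 + J)/(F + J) (g(J, F) = (-4 + J)/(F + J) + 15 = 15 + (-4 + J)/(F + J))
(T(-5, 4) + (-16 + g(-5, 6)))**2 = ((4 + 2*(-5)) + (-16 + (-4 + 15*6 + 16*(-5))/(6 - 5)))**2 = ((4 - 10) + (-16 + (-4 + 90 - 80)/1))**2 = (-6 + (-16 + 1*6))**2 = (-6 + (-16 + 6))**2 = (-6 - 10)**2 = (-16)**2 = 256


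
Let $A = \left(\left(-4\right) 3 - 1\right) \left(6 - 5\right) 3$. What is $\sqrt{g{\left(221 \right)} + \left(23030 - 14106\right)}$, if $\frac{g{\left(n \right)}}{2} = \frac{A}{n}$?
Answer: $\frac{\sqrt{2578934}}{17} \approx 94.465$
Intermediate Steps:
$A = -39$ ($A = \left(-12 - 1\right) \left(6 - 5\right) 3 = \left(-13\right) 1 \cdot 3 = \left(-13\right) 3 = -39$)
$g{\left(n \right)} = - \frac{78}{n}$ ($g{\left(n \right)} = 2 \left(- \frac{39}{n}\right) = - \frac{78}{n}$)
$\sqrt{g{\left(221 \right)} + \left(23030 - 14106\right)} = \sqrt{- \frac{78}{221} + \left(23030 - 14106\right)} = \sqrt{\left(-78\right) \frac{1}{221} + \left(23030 - 14106\right)} = \sqrt{- \frac{6}{17} + 8924} = \sqrt{\frac{151702}{17}} = \frac{\sqrt{2578934}}{17}$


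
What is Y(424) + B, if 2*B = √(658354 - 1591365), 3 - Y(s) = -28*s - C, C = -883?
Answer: 10992 + I*√933011/2 ≈ 10992.0 + 482.96*I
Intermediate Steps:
Y(s) = -880 + 28*s (Y(s) = 3 - (-28*s - 1*(-883)) = 3 - (-28*s + 883) = 3 - (883 - 28*s) = 3 + (-883 + 28*s) = -880 + 28*s)
B = I*√933011/2 (B = √(658354 - 1591365)/2 = √(-933011)/2 = (I*√933011)/2 = I*√933011/2 ≈ 482.96*I)
Y(424) + B = (-880 + 28*424) + I*√933011/2 = (-880 + 11872) + I*√933011/2 = 10992 + I*√933011/2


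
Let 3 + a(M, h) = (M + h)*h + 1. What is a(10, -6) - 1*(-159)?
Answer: 133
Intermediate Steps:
a(M, h) = -2 + h*(M + h) (a(M, h) = -3 + ((M + h)*h + 1) = -3 + (h*(M + h) + 1) = -3 + (1 + h*(M + h)) = -2 + h*(M + h))
a(10, -6) - 1*(-159) = (-2 + (-6)² + 10*(-6)) - 1*(-159) = (-2 + 36 - 60) + 159 = -26 + 159 = 133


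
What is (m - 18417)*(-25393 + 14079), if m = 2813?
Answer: 176543656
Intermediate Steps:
(m - 18417)*(-25393 + 14079) = (2813 - 18417)*(-25393 + 14079) = -15604*(-11314) = 176543656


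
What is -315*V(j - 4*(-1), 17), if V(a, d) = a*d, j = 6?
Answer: -53550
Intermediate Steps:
-315*V(j - 4*(-1), 17) = -315*(6 - 4*(-1))*17 = -315*(6 + 4)*17 = -3150*17 = -315*170 = -53550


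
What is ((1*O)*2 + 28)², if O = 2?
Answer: 1024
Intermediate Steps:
((1*O)*2 + 28)² = ((1*2)*2 + 28)² = (2*2 + 28)² = (4 + 28)² = 32² = 1024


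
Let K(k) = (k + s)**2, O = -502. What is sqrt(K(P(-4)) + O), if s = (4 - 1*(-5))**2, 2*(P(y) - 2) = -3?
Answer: 3*sqrt(2729)/2 ≈ 78.360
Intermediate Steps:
P(y) = 1/2 (P(y) = 2 + (1/2)*(-3) = 2 - 3/2 = 1/2)
s = 81 (s = (4 + 5)**2 = 9**2 = 81)
K(k) = (81 + k)**2 (K(k) = (k + 81)**2 = (81 + k)**2)
sqrt(K(P(-4)) + O) = sqrt((81 + 1/2)**2 - 502) = sqrt((163/2)**2 - 502) = sqrt(26569/4 - 502) = sqrt(24561/4) = 3*sqrt(2729)/2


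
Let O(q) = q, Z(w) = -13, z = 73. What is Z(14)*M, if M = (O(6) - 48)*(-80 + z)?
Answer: -3822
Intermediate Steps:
M = 294 (M = (6 - 48)*(-80 + 73) = -42*(-7) = 294)
Z(14)*M = -13*294 = -3822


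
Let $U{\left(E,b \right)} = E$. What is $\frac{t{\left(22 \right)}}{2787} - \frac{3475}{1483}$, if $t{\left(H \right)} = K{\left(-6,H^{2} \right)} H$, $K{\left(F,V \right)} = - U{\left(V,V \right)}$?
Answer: $- \frac{25475809}{4133121} \approx -6.1638$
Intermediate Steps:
$K{\left(F,V \right)} = - V$
$t{\left(H \right)} = - H^{3}$ ($t{\left(H \right)} = - H^{2} H = - H^{3}$)
$\frac{t{\left(22 \right)}}{2787} - \frac{3475}{1483} = \frac{\left(-1\right) 22^{3}}{2787} - \frac{3475}{1483} = \left(-1\right) 10648 \cdot \frac{1}{2787} - \frac{3475}{1483} = \left(-10648\right) \frac{1}{2787} - \frac{3475}{1483} = - \frac{10648}{2787} - \frac{3475}{1483} = - \frac{25475809}{4133121}$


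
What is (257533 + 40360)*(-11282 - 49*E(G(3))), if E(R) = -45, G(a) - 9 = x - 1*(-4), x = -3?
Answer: -2703974761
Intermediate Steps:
G(a) = 10 (G(a) = 9 + (-3 - 1*(-4)) = 9 + (-3 + 4) = 9 + 1 = 10)
(257533 + 40360)*(-11282 - 49*E(G(3))) = (257533 + 40360)*(-11282 - 49*(-45)) = 297893*(-11282 + 2205) = 297893*(-9077) = -2703974761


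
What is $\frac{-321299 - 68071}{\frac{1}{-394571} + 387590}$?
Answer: $- \frac{51211370090}{50977257963} \approx -1.0046$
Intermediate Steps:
$\frac{-321299 - 68071}{\frac{1}{-394571} + 387590} = - \frac{389370}{- \frac{1}{394571} + 387590} = - \frac{389370}{\frac{152931773889}{394571}} = \left(-389370\right) \frac{394571}{152931773889} = - \frac{51211370090}{50977257963}$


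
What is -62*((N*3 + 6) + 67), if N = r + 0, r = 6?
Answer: -5642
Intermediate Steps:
N = 6 (N = 6 + 0 = 6)
-62*((N*3 + 6) + 67) = -62*((6*3 + 6) + 67) = -62*((18 + 6) + 67) = -62*(24 + 67) = -62*91 = -5642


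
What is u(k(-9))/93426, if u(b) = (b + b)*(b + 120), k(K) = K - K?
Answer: 0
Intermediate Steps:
k(K) = 0
u(b) = 2*b*(120 + b) (u(b) = (2*b)*(120 + b) = 2*b*(120 + b))
u(k(-9))/93426 = (2*0*(120 + 0))/93426 = (2*0*120)*(1/93426) = 0*(1/93426) = 0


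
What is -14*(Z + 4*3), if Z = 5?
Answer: -238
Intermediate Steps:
-14*(Z + 4*3) = -14*(5 + 4*3) = -14*(5 + 12) = -14*17 = -238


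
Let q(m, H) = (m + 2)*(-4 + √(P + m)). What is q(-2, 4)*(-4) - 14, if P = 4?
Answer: -14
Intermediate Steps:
q(m, H) = (-4 + √(4 + m))*(2 + m) (q(m, H) = (m + 2)*(-4 + √(4 + m)) = (2 + m)*(-4 + √(4 + m)) = (-4 + √(4 + m))*(2 + m))
q(-2, 4)*(-4) - 14 = (-8 - 4*(-2) + 2*√(4 - 2) - 2*√(4 - 2))*(-4) - 14 = (-8 + 8 + 2*√2 - 2*√2)*(-4) - 14 = 0*(-4) - 14 = 0 - 14 = -14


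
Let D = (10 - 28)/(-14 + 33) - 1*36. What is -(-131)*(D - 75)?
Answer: -278637/19 ≈ -14665.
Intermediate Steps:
D = -702/19 (D = -18/19 - 36 = -702/19 ≈ -36.947)
-(-131)*(D - 75) = -(-131)*(-702/19 - 75) = -(-131)*(-2127)/19 = -1*278637/19 = -278637/19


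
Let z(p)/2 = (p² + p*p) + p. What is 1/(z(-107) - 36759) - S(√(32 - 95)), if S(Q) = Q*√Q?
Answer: 1/8823 - 3*√3*7^(¾)*I^(3/2) ≈ 15.812 - 15.812*I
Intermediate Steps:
S(Q) = Q^(3/2)
z(p) = 2*p + 4*p² (z(p) = 2*((p² + p*p) + p) = 2*((p² + p²) + p) = 2*(2*p² + p) = 2*(p + 2*p²) = 2*p + 4*p²)
1/(z(-107) - 36759) - S(√(32 - 95)) = 1/(2*(-107)*(1 + 2*(-107)) - 36759) - (√(32 - 95))^(3/2) = 1/(2*(-107)*(1 - 214) - 36759) - (√(-63))^(3/2) = 1/(2*(-107)*(-213) - 36759) - (3*I*√7)^(3/2) = 1/(45582 - 36759) - 3*√3*7^(¾)*I^(3/2) = 1/8823 - 3*√3*7^(¾)*I^(3/2)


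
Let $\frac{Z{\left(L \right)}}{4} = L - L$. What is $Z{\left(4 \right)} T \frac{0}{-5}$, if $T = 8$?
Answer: $0$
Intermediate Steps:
$Z{\left(L \right)} = 0$ ($Z{\left(L \right)} = 4 \left(L - L\right) = 4 \cdot 0 = 0$)
$Z{\left(4 \right)} T \frac{0}{-5} = 0 \cdot 8 \frac{0}{-5} = 0 \cdot 0 \left(- \frac{1}{5}\right) = 0 \cdot 0 = 0$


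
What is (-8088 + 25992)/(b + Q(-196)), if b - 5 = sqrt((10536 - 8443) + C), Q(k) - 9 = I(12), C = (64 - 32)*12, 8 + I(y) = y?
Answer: -322272/2153 + 17904*sqrt(2477)/2153 ≈ 264.19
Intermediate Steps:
I(y) = -8 + y
C = 384 (C = 32*12 = 384)
Q(k) = 13 (Q(k) = 9 + (-8 + 12) = 9 + 4 = 13)
b = 5 + sqrt(2477) (b = 5 + sqrt((10536 - 8443) + 384) = 5 + sqrt(2093 + 384) = 5 + sqrt(2477) ≈ 54.769)
(-8088 + 25992)/(b + Q(-196)) = (-8088 + 25992)/((5 + sqrt(2477)) + 13) = 17904/(18 + sqrt(2477))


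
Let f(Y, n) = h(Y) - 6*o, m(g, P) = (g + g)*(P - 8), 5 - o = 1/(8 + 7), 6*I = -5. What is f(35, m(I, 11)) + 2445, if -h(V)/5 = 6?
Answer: 11927/5 ≈ 2385.4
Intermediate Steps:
h(V) = -30 (h(V) = -5*6 = -30)
I = -⅚ (I = (⅙)*(-5) = -⅚ ≈ -0.83333)
o = 74/15 (o = 5 - 1/(8 + 7) = 5 - 1/15 = 74/15 ≈ 4.9333)
m(g, P) = 2*g*(-8 + P) (m(g, P) = (2*g)*(-8 + P) = 2*g*(-8 + P))
f(Y, n) = -298/5 (f(Y, n) = -30 - 6*74/15 = -30 - 148/5 = -298/5)
f(35, m(I, 11)) + 2445 = -298/5 + 2445 = 11927/5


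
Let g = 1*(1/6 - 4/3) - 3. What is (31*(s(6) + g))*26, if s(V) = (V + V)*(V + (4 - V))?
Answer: 105989/3 ≈ 35330.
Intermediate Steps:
s(V) = 8*V (s(V) = (2*V)*4 = 8*V)
g = -25/6 (g = 1*(1*(⅙) - 4*⅓) - 3 = 1*(⅙ - 4/3) - 3 = 1*(-7/6) - 3 = -7/6 - 3 = -25/6 ≈ -4.1667)
(31*(s(6) + g))*26 = (31*(8*6 - 25/6))*26 = (31*(48 - 25/6))*26 = (31*(263/6))*26 = (8153/6)*26 = 105989/3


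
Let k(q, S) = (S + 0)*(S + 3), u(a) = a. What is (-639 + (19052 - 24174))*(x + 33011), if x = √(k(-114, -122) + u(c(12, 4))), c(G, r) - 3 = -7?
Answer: -190176371 - 5761*√14514 ≈ -1.9087e+8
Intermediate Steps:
c(G, r) = -4 (c(G, r) = 3 - 7 = -4)
k(q, S) = S*(3 + S)
x = √14514 (x = √(-122*(3 - 122) - 4) = √(-122*(-119) - 4) = √(14518 - 4) = √14514 ≈ 120.47)
(-639 + (19052 - 24174))*(x + 33011) = (-639 + (19052 - 24174))*(√14514 + 33011) = (-639 - 5122)*(33011 + √14514) = -5761*(33011 + √14514) = -190176371 - 5761*√14514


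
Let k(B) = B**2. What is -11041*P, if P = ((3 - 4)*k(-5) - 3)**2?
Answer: -8656144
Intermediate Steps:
P = 784 (P = ((3 - 4)*(-5)**2 - 3)**2 = (-1*25 - 3)**2 = (-25 - 3)**2 = (-28)**2 = 784)
-11041*P = -11041*784 = -8656144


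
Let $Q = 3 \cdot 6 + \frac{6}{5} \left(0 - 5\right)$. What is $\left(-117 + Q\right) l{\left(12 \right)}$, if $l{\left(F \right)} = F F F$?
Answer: $-181440$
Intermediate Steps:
$l{\left(F \right)} = F^{3}$ ($l{\left(F \right)} = F^{2} F = F^{3}$)
$Q = 12$ ($Q = 18 + 6 \cdot \frac{1}{5} \left(-5\right) = 18 + \frac{6}{5} \left(-5\right) = 18 - 6 = 12$)
$\left(-117 + Q\right) l{\left(12 \right)} = \left(-117 + 12\right) 12^{3} = \left(-105\right) 1728 = -181440$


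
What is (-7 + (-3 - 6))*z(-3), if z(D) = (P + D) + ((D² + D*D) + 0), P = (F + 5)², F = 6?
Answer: -2176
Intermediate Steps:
P = 121 (P = (6 + 5)² = 11² = 121)
z(D) = 121 + D + 2*D² (z(D) = (121 + D) + ((D² + D*D) + 0) = (121 + D) + ((D² + D²) + 0) = (121 + D) + (2*D² + 0) = (121 + D) + 2*D² = 121 + D + 2*D²)
(-7 + (-3 - 6))*z(-3) = (-7 + (-3 - 6))*(121 - 3 + 2*(-3)²) = (-7 - 9)*(121 - 3 + 2*9) = -16*(121 - 3 + 18) = -16*136 = -2176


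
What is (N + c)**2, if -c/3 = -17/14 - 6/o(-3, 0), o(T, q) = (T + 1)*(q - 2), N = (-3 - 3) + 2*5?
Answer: 7225/49 ≈ 147.45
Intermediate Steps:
N = 4 (N = -6 + 10 = 4)
o(T, q) = (1 + T)*(-2 + q)
c = 57/7 (c = -3*(-17/14 - 6/(-2 + 0 - 2*(-3) - 3*0)) = -3*(-17*1/14 - 6/(-2 + 0 + 6 + 0)) = -3*(-17/14 - 6/4) = -3*(-17/14 - 6*1/4) = -3*(-17/14 - 3/2) = -3*(-19/7) = 57/7 ≈ 8.1429)
(N + c)**2 = (4 + 57/7)**2 = (85/7)**2 = 7225/49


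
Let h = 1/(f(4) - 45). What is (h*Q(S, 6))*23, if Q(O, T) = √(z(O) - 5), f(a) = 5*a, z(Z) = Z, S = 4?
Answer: -23*I/25 ≈ -0.92*I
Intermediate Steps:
Q(O, T) = √(-5 + O) (Q(O, T) = √(O - 5) = √(-5 + O))
h = -1/25 (h = 1/(5*4 - 45) = 1/(20 - 45) = 1/(-25) = -1/25 ≈ -0.040000)
(h*Q(S, 6))*23 = -√(-5 + 4)/25*23 = -I/25*23 = -23*I/25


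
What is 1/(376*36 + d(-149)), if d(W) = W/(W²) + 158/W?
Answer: 149/2016705 ≈ 7.3883e-5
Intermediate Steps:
d(W) = 159/W (d(W) = W/W² + 158/W = 1/W + 158/W = 159/W)
1/(376*36 + d(-149)) = 1/(376*36 + 159/(-149)) = 1/(13536 + 159*(-1/149)) = 1/(13536 - 159/149) = 1/(2016705/149) = 149/2016705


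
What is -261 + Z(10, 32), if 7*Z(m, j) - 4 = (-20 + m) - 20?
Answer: -1853/7 ≈ -264.71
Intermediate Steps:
Z(m, j) = -36/7 + m/7 (Z(m, j) = 4/7 + ((-20 + m) - 20)/7 = 4/7 + (-40 + m)/7 = 4/7 + (-40/7 + m/7) = -36/7 + m/7)
-261 + Z(10, 32) = -261 + (-36/7 + (⅐)*10) = -261 + (-36/7 + 10/7) = -261 - 26/7 = -1853/7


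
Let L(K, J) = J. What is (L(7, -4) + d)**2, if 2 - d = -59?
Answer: 3249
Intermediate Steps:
d = 61 (d = 2 - 1*(-59) = 2 + 59 = 61)
(L(7, -4) + d)**2 = (-4 + 61)**2 = 57**2 = 3249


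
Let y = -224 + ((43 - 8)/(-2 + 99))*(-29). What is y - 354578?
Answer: -34416809/97 ≈ -3.5481e+5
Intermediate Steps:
y = -22743/97 (y = -224 + (35/97)*(-29) = -224 - 1015/97 = -22743/97 ≈ -234.46)
y - 354578 = -22743/97 - 354578 = -34416809/97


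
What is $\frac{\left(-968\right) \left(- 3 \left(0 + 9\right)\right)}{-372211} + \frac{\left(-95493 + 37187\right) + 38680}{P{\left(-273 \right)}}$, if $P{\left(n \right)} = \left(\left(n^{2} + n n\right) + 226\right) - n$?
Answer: $- \frac{11213834838}{55666760527} \approx -0.20145$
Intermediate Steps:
$P{\left(n \right)} = 226 - n + 2 n^{2}$ ($P{\left(n \right)} = \left(\left(n^{2} + n^{2}\right) + 226\right) - n = \left(2 n^{2} + 226\right) - n = \left(226 + 2 n^{2}\right) - n = 226 - n + 2 n^{2}$)
$\frac{\left(-968\right) \left(- 3 \left(0 + 9\right)\right)}{-372211} + \frac{\left(-95493 + 37187\right) + 38680}{P{\left(-273 \right)}} = \frac{\left(-968\right) \left(- 3 \left(0 + 9\right)\right)}{-372211} + \frac{\left(-95493 + 37187\right) + 38680}{226 - -273 + 2 \left(-273\right)^{2}} = - 968 \left(\left(-3\right) 9\right) \left(- \frac{1}{372211}\right) + \frac{-58306 + 38680}{226 + 273 + 2 \cdot 74529} = \left(-968\right) \left(-27\right) \left(- \frac{1}{372211}\right) - \frac{19626}{226 + 273 + 149058} = 26136 \left(- \frac{1}{372211}\right) - \frac{19626}{149557} = - \frac{26136}{372211} - \frac{19626}{149557} = - \frac{11213834838}{55666760527}$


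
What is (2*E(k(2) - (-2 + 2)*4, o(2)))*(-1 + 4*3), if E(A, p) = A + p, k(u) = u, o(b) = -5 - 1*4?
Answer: -154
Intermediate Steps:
o(b) = -9 (o(b) = -5 - 4 = -9)
(2*E(k(2) - (-2 + 2)*4, o(2)))*(-1 + 4*3) = (2*((2 - (-2 + 2)*4) - 9))*(-1 + 4*3) = (2*((2 - 0*4) - 9))*(-1 + 12) = (2*((2 - 1*0) - 9))*11 = (2*((2 + 0) - 9))*11 = (2*(2 - 9))*11 = (2*(-7))*11 = -14*11 = -154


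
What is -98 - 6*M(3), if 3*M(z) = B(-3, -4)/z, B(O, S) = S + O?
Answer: -280/3 ≈ -93.333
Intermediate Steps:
B(O, S) = O + S
M(z) = -7/(3*z) (M(z) = ((-3 - 4)/z)/3 = (-7/z)/3 = -7/(3*z))
-98 - 6*M(3) = -98 - (-14)/3 = -98 - 6*(-7/9) = -98 + 14/3 = -280/3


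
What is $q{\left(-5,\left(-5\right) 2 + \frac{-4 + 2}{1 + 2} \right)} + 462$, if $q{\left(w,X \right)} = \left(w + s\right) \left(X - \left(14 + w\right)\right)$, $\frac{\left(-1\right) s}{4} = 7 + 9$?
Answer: $1819$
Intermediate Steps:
$s = -64$ ($s = - 4 \left(7 + 9\right) = \left(-4\right) 16 = -64$)
$q{\left(w,X \right)} = \left(-64 + w\right) \left(-14 + X - w\right)$ ($q{\left(w,X \right)} = \left(w - 64\right) \left(X - \left(14 + w\right)\right) = \left(-64 + w\right) \left(-14 + X - w\right)$)
$q{\left(-5,\left(-5\right) 2 + \frac{-4 + 2}{1 + 2} \right)} + 462 = \left(896 - \left(-5\right)^{2} - 64 \left(\left(-5\right) 2 + \frac{-4 + 2}{1 + 2}\right) + 50 \left(-5\right) + \left(\left(-5\right) 2 + \frac{-4 + 2}{1 + 2}\right) \left(-5\right)\right) + 462 = \left(896 - 25 - 64 \left(-10 - \frac{2}{3}\right) - 250 + \left(-10 - \frac{2}{3}\right) \left(-5\right)\right) + 462 = \left(896 - 25 - - \frac{2048}{3} - 250 - - \frac{160}{3}\right) + 462 = \left(896 - 25 + \frac{2048}{3} - 250 + \frac{160}{3}\right) + 462 = 1357 + 462 = 1819$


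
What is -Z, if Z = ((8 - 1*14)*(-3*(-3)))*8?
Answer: 432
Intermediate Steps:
Z = -432 (Z = ((8 - 14)*9)*8 = -6*9*8 = -54*8 = -432)
-Z = -1*(-432) = 432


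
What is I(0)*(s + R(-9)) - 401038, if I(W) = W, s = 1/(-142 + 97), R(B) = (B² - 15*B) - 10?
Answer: -401038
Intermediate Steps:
R(B) = -10 + B² - 15*B
s = -1/45 (s = 1/(-45) = -1/45 ≈ -0.022222)
I(0)*(s + R(-9)) - 401038 = 0*(-1/45 + (-10 + (-9)² - 15*(-9))) - 401038 = 0*(-1/45 + (-10 + 81 + 135)) - 401038 = 0*(-1/45 + 206) - 401038 = 0*(9269/45) - 401038 = 0 - 401038 = -401038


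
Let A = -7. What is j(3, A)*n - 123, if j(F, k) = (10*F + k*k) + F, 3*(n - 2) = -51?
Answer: -1353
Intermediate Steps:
n = -15 (n = 2 + (1/3)*(-51) = 2 - 17 = -15)
j(F, k) = k**2 + 11*F (j(F, k) = (10*F + k**2) + F = (k**2 + 10*F) + F = k**2 + 11*F)
j(3, A)*n - 123 = ((-7)**2 + 11*3)*(-15) - 123 = (49 + 33)*(-15) - 123 = 82*(-15) - 123 = -1230 - 123 = -1353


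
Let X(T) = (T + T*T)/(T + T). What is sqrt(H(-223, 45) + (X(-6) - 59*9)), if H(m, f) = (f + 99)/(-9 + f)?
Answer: I*sqrt(2118)/2 ≈ 23.011*I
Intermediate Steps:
X(T) = (T + T**2)/(2*T) (X(T) = (T + T**2)/((2*T)) = (T + T**2)*(1/(2*T)) = (T + T**2)/(2*T))
H(m, f) = (99 + f)/(-9 + f)
sqrt(H(-223, 45) + (X(-6) - 59*9)) = sqrt((99 + 45)/(-9 + 45) + ((1/2 + (1/2)*(-6)) - 59*9)) = sqrt(144/36 + ((1/2 - 3) - 531)) = sqrt((1/36)*144 + (-5/2 - 531)) = sqrt(4 - 1067/2) = sqrt(-1059/2) = I*sqrt(2118)/2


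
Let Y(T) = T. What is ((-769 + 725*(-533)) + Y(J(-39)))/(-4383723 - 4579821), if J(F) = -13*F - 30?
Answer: 386717/8963544 ≈ 0.043143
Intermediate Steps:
J(F) = -30 - 13*F
((-769 + 725*(-533)) + Y(J(-39)))/(-4383723 - 4579821) = ((-769 + 725*(-533)) + (-30 - 13*(-39)))/(-4383723 - 4579821) = ((-769 - 386425) + (-30 + 507))/(-8963544) = (-387194 + 477)*(-1/8963544) = -386717*(-1/8963544) = 386717/8963544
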